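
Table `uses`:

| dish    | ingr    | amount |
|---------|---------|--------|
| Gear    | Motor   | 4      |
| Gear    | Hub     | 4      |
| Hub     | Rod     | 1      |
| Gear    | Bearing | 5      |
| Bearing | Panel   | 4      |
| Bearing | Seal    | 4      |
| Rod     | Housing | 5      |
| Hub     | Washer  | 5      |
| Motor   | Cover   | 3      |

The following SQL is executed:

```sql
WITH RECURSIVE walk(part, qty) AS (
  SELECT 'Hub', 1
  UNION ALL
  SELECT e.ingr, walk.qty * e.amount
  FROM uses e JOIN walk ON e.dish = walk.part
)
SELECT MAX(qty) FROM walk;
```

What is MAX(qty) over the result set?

Base: (Hub, qty=1).
Iteration 1: components of {Hub} -> Rod = 1*1 = 1, Washer = 1*5 = 5.
Iteration 2: components of {Rod,Washer} -> Housing = 1*5 = 5.
Iteration 3: no further components; recursion stops.
qty values: 1, 1, 5, 5; the maximum is 5.

5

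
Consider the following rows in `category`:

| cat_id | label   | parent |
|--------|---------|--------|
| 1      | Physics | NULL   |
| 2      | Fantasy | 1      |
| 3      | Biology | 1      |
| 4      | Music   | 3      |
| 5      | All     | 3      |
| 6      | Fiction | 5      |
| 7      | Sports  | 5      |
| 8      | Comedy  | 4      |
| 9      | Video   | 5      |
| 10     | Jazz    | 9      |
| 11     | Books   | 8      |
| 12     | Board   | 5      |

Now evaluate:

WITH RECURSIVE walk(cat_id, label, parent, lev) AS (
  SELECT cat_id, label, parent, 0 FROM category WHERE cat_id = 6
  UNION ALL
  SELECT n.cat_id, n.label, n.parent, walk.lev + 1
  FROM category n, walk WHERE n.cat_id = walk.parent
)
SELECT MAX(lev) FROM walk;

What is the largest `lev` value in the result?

Base: cat_id=6 (Fiction), parent=5, lev 0.
Iteration 1: join on cat_id=5 -> All (id 5, parent=3, lev 1).
Iteration 2: join on cat_id=3 -> Biology (id 3, parent=1, lev 2).
Iteration 3: join on cat_id=1 -> Physics (id 1, parent=NULL, lev 3).
Iteration 4: parent is NULL; no match; recursion stops.
lev values: 0, 1, 2, 3; the maximum is 3.

3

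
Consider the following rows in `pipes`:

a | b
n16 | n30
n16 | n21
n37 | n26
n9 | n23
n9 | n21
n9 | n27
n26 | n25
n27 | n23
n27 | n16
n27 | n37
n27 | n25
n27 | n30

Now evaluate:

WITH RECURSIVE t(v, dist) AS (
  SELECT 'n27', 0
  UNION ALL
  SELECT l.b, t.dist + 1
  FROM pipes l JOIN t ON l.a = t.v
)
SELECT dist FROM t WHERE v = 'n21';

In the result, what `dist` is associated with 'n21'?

Base: (n27, dist=0).
Iteration 1: edges from {n27} -> (n16, dist=1), (n23, dist=1), (n25, dist=1), (n30, dist=1), (n37, dist=1).
Iteration 2: edges from {n16,n23,n25,n30,n37} -> (n21, dist=2), (n26, dist=2), (n30, dist=2).
Iteration 3: edges from {n21,n26,n30} -> (n25, dist=3).
Iteration 4: no outgoing edges from {n25}; recursion stops.

2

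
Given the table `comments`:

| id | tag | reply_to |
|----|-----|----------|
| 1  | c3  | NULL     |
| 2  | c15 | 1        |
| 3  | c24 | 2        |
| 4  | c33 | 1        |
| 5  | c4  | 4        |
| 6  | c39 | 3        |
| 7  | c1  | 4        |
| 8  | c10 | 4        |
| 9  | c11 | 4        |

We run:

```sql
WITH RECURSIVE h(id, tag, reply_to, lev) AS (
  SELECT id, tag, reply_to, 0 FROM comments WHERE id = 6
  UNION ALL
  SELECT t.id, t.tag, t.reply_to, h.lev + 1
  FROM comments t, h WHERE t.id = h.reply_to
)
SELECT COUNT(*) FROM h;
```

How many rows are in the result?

4

Base: id=6 (c39), reply_to=3, lev 0.
Iteration 1: join on id=3 -> c24 (id 3, reply_to=2, lev 1).
Iteration 2: join on id=2 -> c15 (id 2, reply_to=1, lev 2).
Iteration 3: join on id=1 -> c3 (id 1, reply_to=NULL, lev 3).
Iteration 4: reply_to is NULL; no match; recursion stops.
Total rows emitted: 4.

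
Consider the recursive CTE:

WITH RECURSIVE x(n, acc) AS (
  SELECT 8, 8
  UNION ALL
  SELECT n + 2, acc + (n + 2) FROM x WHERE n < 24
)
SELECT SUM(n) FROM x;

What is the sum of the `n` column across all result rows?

Base: n=8, acc=8.
Iteration 1: 8 < 24 holds -> n = 8 + 2 = 10, acc = 8 + 10 = 18.
Iteration 2: 10 < 24 holds -> n = 10 + 2 = 12, acc = 18 + 12 = 30.
Iteration 3: 12 < 24 holds -> n = 12 + 2 = 14, acc = 30 + 14 = 44.
Iteration 4: 14 < 24 holds -> n = 14 + 2 = 16, acc = 44 + 16 = 60.
Iteration 5: 16 < 24 holds -> n = 16 + 2 = 18, acc = 60 + 18 = 78.
Iteration 6: 18 < 24 holds -> n = 18 + 2 = 20, acc = 78 + 20 = 98.
Iteration 7: 20 < 24 holds -> n = 20 + 2 = 22, acc = 98 + 22 = 120.
Iteration 8: 22 < 24 holds -> n = 22 + 2 = 24, acc = 120 + 24 = 144.
Iteration 9: 24 < 24 fails; recursion stops.
SUM(n) = 8 + 10 + 12 + 14 + 16 + 18 + 20 + 22 + 24 = 144.

144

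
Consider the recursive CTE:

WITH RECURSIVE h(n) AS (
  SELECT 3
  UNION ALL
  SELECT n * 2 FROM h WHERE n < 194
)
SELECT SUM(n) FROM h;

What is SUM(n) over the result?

Base: n=3.
Iteration 1: 3 < 194 holds -> n = 3 * 2 = 6.
Iteration 2: 6 < 194 holds -> n = 6 * 2 = 12.
Iteration 3: 12 < 194 holds -> n = 12 * 2 = 24.
Iteration 4: 24 < 194 holds -> n = 24 * 2 = 48.
Iteration 5: 48 < 194 holds -> n = 48 * 2 = 96.
Iteration 6: 96 < 194 holds -> n = 96 * 2 = 192.
Iteration 7: 192 < 194 holds -> n = 192 * 2 = 384.
Iteration 8: 384 < 194 fails; recursion stops.
SUM(n) = 3 + 6 + 12 + 24 + 48 + 96 + 192 + 384 = 765.

765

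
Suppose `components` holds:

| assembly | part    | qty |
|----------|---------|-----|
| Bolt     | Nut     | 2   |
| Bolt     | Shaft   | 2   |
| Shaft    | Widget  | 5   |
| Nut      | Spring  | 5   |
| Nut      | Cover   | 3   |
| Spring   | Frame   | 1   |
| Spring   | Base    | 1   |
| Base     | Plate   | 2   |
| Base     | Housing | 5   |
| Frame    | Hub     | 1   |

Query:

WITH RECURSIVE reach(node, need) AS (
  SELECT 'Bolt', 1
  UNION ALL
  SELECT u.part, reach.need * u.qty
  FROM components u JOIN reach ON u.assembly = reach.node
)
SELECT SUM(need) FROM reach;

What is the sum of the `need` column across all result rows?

Base: (Bolt, need=1).
Iteration 1: components of {Bolt} -> Nut = 1*2 = 2, Shaft = 1*2 = 2.
Iteration 2: components of {Nut,Shaft} -> Cover = 2*3 = 6, Spring = 2*5 = 10, Widget = 2*5 = 10.
Iteration 3: components of {Cover,Spring,Widget} -> Base = 10*1 = 10, Frame = 10*1 = 10.
Iteration 4: components of {Base,Frame} -> Housing = 10*5 = 50, Hub = 10*1 = 10, Plate = 10*2 = 20.
Iteration 5: no further components; recursion stops.
SUM(need) = 1 + 2 + 2 + 10 + 6 + 10 + 10 + 10 + 10 + 20 + 50 = 131.

131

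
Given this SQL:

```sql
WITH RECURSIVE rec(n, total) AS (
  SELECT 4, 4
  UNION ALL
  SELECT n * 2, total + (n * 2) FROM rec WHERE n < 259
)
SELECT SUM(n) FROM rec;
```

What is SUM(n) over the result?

1020

Base: n=4, total=4.
Iteration 1: 4 < 259 holds -> n = 4 * 2 = 8, total = 4 + 8 = 12.
Iteration 2: 8 < 259 holds -> n = 8 * 2 = 16, total = 12 + 16 = 28.
Iteration 3: 16 < 259 holds -> n = 16 * 2 = 32, total = 28 + 32 = 60.
Iteration 4: 32 < 259 holds -> n = 32 * 2 = 64, total = 60 + 64 = 124.
Iteration 5: 64 < 259 holds -> n = 64 * 2 = 128, total = 124 + 128 = 252.
Iteration 6: 128 < 259 holds -> n = 128 * 2 = 256, total = 252 + 256 = 508.
Iteration 7: 256 < 259 holds -> n = 256 * 2 = 512, total = 508 + 512 = 1020.
Iteration 8: 512 < 259 fails; recursion stops.
SUM(n) = 4 + 8 + 16 + 32 + 64 + 128 + 256 + 512 = 1020.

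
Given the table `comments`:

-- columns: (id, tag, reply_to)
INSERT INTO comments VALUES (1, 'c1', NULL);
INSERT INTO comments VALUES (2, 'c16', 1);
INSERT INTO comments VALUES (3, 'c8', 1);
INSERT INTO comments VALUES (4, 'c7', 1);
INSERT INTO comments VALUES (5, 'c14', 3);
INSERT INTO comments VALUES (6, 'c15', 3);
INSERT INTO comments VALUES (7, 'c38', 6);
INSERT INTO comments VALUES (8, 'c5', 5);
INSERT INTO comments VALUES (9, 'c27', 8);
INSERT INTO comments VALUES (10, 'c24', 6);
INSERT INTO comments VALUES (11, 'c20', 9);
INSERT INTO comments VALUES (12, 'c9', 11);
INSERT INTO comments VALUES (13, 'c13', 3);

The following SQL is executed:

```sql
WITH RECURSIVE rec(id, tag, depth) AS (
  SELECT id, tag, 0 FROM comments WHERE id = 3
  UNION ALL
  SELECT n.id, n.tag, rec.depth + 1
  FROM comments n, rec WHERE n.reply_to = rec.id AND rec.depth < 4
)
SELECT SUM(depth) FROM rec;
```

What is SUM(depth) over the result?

16

Base: id=3 (c8) at depth 0.
Iteration 1: rows with reply_to in {3} -> c14 (id 5, depth 1), c15 (id 6, depth 1), c13 (id 13, depth 1).
Iteration 2: rows with reply_to in {5,6,13} -> c38 (id 7, depth 2), c5 (id 8, depth 2), c24 (id 10, depth 2).
Iteration 3: rows with reply_to in {7,8,10} -> c27 (id 9, depth 3).
Iteration 4: rows with reply_to in {9} -> c20 (id 11, depth 4).
Iteration 5: depth < 4 fails for all current rows; recursion stops.
SUM(depth) = 0 + 1 + 1 + 1 + 2 + 2 + 2 + 3 + 4 = 16.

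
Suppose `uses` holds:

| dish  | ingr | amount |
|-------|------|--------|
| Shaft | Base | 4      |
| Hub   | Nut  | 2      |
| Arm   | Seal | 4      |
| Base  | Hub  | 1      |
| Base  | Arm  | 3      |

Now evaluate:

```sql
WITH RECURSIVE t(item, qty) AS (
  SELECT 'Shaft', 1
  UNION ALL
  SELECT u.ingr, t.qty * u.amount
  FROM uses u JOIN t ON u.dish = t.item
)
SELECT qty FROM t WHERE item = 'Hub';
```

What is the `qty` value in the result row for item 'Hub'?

4

Base: (Shaft, qty=1).
Iteration 1: components of {Shaft} -> Base = 1*4 = 4.
Iteration 2: components of {Base} -> Arm = 4*3 = 12, Hub = 4*1 = 4.
Iteration 3: components of {Arm,Hub} -> Nut = 4*2 = 8, Seal = 12*4 = 48.
Iteration 4: no further components; recursion stops.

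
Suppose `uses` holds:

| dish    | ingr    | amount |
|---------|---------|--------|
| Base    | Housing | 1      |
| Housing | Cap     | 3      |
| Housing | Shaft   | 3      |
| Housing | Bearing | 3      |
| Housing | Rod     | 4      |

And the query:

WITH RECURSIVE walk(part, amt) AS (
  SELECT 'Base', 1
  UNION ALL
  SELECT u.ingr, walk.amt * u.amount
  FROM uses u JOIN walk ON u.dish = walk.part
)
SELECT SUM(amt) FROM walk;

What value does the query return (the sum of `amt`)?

15

Base: (Base, amt=1).
Iteration 1: components of {Base} -> Housing = 1*1 = 1.
Iteration 2: components of {Housing} -> Bearing = 1*3 = 3, Cap = 1*3 = 3, Rod = 1*4 = 4, Shaft = 1*3 = 3.
Iteration 3: no further components; recursion stops.
SUM(amt) = 1 + 1 + 3 + 3 + 3 + 4 = 15.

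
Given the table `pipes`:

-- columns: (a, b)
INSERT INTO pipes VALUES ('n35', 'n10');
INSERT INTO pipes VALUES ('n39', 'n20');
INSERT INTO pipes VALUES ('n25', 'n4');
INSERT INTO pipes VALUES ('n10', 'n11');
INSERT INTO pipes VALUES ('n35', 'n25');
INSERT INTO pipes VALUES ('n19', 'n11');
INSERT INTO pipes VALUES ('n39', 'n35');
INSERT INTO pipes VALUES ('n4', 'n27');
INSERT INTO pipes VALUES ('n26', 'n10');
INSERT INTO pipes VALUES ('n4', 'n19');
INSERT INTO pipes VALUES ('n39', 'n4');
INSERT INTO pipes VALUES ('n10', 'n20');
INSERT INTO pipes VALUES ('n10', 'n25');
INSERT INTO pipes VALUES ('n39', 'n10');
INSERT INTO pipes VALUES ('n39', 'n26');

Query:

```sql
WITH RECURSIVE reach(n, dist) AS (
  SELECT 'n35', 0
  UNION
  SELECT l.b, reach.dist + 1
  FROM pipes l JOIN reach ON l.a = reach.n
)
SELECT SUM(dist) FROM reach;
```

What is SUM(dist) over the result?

36

Base: (n35, dist=0).
Iteration 1: edges from {n35} -> (n10, dist=1), (n25, dist=1).
Iteration 2: edges from {n10,n25} -> (n11, dist=2), (n20, dist=2), (n25, dist=2), (n4, dist=2).
Iteration 3: edges from {n11,n20,n25,n4} -> (n19, dist=3), (n27, dist=3), (n4, dist=3).
Iteration 4: edges from {n19,n27,n4} -> (n11, dist=4), (n19, dist=4), (n27, dist=4).
Iteration 5: edges from {n11,n19,n27} -> (n11, dist=5).
Iteration 6: no outgoing edges from {n11}; recursion stops.
SUM(dist) = 0 + 1 + 1 + 2 + 2 + 2 + 2 + 3 + 3 + 3 + 4 + 4 + 4 + 5 = 36.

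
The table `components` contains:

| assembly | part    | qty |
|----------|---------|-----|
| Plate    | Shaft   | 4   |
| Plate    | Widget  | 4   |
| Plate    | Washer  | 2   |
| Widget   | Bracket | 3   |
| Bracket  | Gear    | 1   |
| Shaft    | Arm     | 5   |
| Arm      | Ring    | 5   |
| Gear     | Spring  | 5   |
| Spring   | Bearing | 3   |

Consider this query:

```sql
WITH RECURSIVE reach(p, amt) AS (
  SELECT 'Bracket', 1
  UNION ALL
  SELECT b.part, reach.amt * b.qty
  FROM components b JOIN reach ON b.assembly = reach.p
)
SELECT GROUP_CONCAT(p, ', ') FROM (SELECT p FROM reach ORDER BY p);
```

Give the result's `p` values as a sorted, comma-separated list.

Base: (Bracket, amt=1).
Iteration 1: components of {Bracket} -> Gear = 1*1 = 1.
Iteration 2: components of {Gear} -> Spring = 1*5 = 5.
Iteration 3: components of {Spring} -> Bearing = 5*3 = 15.
Iteration 4: no further components; recursion stops.

Bearing, Bracket, Gear, Spring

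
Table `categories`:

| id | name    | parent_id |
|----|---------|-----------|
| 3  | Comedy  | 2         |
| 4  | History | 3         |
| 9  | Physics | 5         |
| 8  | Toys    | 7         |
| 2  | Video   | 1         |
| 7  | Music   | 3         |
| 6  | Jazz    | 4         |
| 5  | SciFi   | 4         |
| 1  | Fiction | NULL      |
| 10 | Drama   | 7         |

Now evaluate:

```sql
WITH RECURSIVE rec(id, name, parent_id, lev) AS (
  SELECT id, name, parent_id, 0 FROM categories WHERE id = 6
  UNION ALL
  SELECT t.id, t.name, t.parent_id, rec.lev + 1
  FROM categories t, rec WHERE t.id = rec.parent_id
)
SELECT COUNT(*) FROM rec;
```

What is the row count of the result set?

5

Base: id=6 (Jazz), parent_id=4, lev 0.
Iteration 1: join on id=4 -> History (id 4, parent_id=3, lev 1).
Iteration 2: join on id=3 -> Comedy (id 3, parent_id=2, lev 2).
Iteration 3: join on id=2 -> Video (id 2, parent_id=1, lev 3).
Iteration 4: join on id=1 -> Fiction (id 1, parent_id=NULL, lev 4).
Iteration 5: parent_id is NULL; no match; recursion stops.
Total rows emitted: 5.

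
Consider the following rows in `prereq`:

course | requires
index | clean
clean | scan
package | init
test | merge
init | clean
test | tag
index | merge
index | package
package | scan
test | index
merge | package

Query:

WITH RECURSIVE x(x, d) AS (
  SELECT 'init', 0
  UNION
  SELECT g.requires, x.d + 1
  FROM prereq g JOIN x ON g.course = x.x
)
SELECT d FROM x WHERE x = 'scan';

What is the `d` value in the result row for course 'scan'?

Base: (init, d=0).
Iteration 1: edges from {init} -> (clean, d=1).
Iteration 2: edges from {clean} -> (scan, d=2).
Iteration 3: no outgoing edges from {scan}; recursion stops.

2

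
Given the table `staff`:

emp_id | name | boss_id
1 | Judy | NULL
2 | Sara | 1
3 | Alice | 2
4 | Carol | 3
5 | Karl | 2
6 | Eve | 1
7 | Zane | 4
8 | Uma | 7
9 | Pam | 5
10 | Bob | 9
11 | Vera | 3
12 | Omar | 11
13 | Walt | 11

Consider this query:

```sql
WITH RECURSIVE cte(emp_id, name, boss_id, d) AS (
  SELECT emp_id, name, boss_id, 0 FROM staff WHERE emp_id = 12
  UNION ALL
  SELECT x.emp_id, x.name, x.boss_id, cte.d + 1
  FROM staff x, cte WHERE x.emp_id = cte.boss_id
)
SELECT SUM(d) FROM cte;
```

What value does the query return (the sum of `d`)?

10

Base: emp_id=12 (Omar), boss_id=11, d 0.
Iteration 1: join on emp_id=11 -> Vera (id 11, boss_id=3, d 1).
Iteration 2: join on emp_id=3 -> Alice (id 3, boss_id=2, d 2).
Iteration 3: join on emp_id=2 -> Sara (id 2, boss_id=1, d 3).
Iteration 4: join on emp_id=1 -> Judy (id 1, boss_id=NULL, d 4).
Iteration 5: boss_id is NULL; no match; recursion stops.
SUM(d) = 0 + 1 + 2 + 3 + 4 = 10.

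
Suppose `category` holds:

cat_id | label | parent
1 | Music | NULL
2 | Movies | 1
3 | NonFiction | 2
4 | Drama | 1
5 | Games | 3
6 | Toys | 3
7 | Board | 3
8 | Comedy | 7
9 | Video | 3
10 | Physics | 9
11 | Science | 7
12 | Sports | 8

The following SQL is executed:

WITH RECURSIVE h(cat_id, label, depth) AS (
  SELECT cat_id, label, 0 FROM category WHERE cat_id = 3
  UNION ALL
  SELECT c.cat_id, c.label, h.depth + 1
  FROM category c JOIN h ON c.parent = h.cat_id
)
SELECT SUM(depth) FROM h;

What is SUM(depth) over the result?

13

Base: cat_id=3 (NonFiction) at depth 0.
Iteration 1: rows with parent in {3} -> Games (id 5, depth 1), Toys (id 6, depth 1), Board (id 7, depth 1), Video (id 9, depth 1).
Iteration 2: rows with parent in {5,6,7,9} -> Comedy (id 8, depth 2), Physics (id 10, depth 2), Science (id 11, depth 2).
Iteration 3: rows with parent in {8,10,11} -> Sports (id 12, depth 3).
Iteration 4: no rows with parent in {12}; recursion stops.
SUM(depth) = 0 + 1 + 1 + 1 + 1 + 2 + 2 + 2 + 3 = 13.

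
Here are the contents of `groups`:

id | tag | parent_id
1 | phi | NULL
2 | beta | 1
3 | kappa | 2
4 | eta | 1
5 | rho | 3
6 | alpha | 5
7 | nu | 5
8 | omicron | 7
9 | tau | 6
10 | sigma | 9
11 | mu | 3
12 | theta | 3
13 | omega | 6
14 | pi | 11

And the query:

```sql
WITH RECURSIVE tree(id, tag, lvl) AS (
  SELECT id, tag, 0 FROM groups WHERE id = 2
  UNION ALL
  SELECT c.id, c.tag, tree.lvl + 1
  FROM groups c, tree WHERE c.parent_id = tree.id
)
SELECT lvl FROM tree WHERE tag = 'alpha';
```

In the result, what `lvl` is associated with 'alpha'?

3

Base: id=2 (beta) at lvl 0.
Iteration 1: rows with parent_id in {2} -> kappa (id 3, lvl 1).
Iteration 2: rows with parent_id in {3} -> rho (id 5, lvl 2), mu (id 11, lvl 2), theta (id 12, lvl 2).
Iteration 3: rows with parent_id in {5,11,12} -> alpha (id 6, lvl 3), nu (id 7, lvl 3), pi (id 14, lvl 3).
Iteration 4: rows with parent_id in {6,7,14} -> omicron (id 8, lvl 4), tau (id 9, lvl 4), omega (id 13, lvl 4).
Iteration 5: rows with parent_id in {8,9,13} -> sigma (id 10, lvl 5).
Iteration 6: no rows with parent_id in {10}; recursion stops.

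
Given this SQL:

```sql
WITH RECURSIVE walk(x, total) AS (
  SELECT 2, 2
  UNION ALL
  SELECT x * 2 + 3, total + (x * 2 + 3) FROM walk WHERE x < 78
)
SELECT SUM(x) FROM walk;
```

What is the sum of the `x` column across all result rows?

Base: x=2, total=2.
Iteration 1: 2 < 78 holds -> x = 2 * 2 + 3 = 7, total = 2 + 7 = 9.
Iteration 2: 7 < 78 holds -> x = 7 * 2 + 3 = 17, total = 9 + 17 = 26.
Iteration 3: 17 < 78 holds -> x = 17 * 2 + 3 = 37, total = 26 + 37 = 63.
Iteration 4: 37 < 78 holds -> x = 37 * 2 + 3 = 77, total = 63 + 77 = 140.
Iteration 5: 77 < 78 holds -> x = 77 * 2 + 3 = 157, total = 140 + 157 = 297.
Iteration 6: 157 < 78 fails; recursion stops.
SUM(x) = 2 + 7 + 17 + 37 + 77 + 157 = 297.

297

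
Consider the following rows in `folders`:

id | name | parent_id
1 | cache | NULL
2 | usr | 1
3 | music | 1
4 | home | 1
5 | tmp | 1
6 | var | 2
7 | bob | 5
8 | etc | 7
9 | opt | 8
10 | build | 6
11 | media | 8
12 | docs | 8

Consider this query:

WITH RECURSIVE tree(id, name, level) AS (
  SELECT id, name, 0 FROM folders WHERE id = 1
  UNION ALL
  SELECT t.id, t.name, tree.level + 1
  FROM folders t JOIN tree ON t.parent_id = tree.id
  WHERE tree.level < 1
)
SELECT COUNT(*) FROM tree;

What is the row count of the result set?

Base: id=1 (cache) at level 0.
Iteration 1: rows with parent_id in {1} -> usr (id 2, level 1), music (id 3, level 1), home (id 4, level 1), tmp (id 5, level 1).
Iteration 2: level < 1 fails for all current rows; recursion stops.
Total rows emitted: 5.

5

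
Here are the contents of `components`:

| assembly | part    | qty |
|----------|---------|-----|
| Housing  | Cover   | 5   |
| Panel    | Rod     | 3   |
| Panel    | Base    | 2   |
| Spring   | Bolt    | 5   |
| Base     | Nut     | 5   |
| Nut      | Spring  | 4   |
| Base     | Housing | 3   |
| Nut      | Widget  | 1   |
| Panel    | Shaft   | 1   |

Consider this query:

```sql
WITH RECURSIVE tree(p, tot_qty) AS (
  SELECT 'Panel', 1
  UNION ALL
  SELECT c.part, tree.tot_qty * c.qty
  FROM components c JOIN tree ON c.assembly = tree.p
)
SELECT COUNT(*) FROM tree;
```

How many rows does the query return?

10

Base: (Panel, tot_qty=1).
Iteration 1: components of {Panel} -> Base = 1*2 = 2, Rod = 1*3 = 3, Shaft = 1*1 = 1.
Iteration 2: components of {Base,Rod,Shaft} -> Housing = 2*3 = 6, Nut = 2*5 = 10.
Iteration 3: components of {Housing,Nut} -> Cover = 6*5 = 30, Spring = 10*4 = 40, Widget = 10*1 = 10.
Iteration 4: components of {Cover,Spring,Widget} -> Bolt = 40*5 = 200.
Iteration 5: no further components; recursion stops.
Total rows emitted: 10.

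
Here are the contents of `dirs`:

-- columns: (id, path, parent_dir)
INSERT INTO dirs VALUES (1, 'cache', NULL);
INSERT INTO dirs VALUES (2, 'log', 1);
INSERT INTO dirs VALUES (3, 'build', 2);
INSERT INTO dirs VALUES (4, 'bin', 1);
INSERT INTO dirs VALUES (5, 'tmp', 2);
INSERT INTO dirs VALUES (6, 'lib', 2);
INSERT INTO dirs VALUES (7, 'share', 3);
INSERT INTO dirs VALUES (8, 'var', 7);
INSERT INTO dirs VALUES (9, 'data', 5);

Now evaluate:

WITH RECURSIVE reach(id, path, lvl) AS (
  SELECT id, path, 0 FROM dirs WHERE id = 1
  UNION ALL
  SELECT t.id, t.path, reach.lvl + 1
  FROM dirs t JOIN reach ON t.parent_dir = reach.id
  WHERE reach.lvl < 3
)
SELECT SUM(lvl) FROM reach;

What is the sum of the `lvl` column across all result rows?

14

Base: id=1 (cache) at lvl 0.
Iteration 1: rows with parent_dir in {1} -> log (id 2, lvl 1), bin (id 4, lvl 1).
Iteration 2: rows with parent_dir in {2,4} -> build (id 3, lvl 2), tmp (id 5, lvl 2), lib (id 6, lvl 2).
Iteration 3: rows with parent_dir in {3,5,6} -> share (id 7, lvl 3), data (id 9, lvl 3).
Iteration 4: lvl < 3 fails for all current rows; recursion stops.
SUM(lvl) = 0 + 1 + 1 + 2 + 2 + 2 + 3 + 3 = 14.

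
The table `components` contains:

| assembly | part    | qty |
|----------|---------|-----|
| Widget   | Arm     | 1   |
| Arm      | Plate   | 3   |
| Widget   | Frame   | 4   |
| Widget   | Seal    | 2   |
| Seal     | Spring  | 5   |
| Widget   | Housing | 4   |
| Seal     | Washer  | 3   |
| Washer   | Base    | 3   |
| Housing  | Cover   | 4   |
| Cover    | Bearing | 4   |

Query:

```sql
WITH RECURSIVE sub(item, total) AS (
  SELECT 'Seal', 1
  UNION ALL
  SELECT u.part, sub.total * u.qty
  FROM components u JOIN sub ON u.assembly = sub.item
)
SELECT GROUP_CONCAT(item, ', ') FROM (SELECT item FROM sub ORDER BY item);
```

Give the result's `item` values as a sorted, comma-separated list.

Base, Seal, Spring, Washer

Base: (Seal, total=1).
Iteration 1: components of {Seal} -> Spring = 1*5 = 5, Washer = 1*3 = 3.
Iteration 2: components of {Spring,Washer} -> Base = 3*3 = 9.
Iteration 3: no further components; recursion stops.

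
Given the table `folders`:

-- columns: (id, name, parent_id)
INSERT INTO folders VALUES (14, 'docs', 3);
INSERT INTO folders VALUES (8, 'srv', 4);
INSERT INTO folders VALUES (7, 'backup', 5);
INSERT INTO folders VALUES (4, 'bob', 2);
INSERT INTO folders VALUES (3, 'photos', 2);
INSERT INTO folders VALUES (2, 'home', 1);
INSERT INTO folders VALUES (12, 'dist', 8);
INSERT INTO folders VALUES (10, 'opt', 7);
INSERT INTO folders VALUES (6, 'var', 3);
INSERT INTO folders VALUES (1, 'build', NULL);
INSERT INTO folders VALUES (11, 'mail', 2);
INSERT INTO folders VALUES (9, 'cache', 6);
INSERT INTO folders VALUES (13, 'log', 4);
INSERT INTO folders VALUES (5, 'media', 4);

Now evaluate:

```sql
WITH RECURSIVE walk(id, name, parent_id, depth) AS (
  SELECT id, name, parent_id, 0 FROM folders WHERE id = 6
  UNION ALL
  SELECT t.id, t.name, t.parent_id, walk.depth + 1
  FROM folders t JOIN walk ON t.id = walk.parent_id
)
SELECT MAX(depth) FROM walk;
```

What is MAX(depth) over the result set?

Base: id=6 (var), parent_id=3, depth 0.
Iteration 1: join on id=3 -> photos (id 3, parent_id=2, depth 1).
Iteration 2: join on id=2 -> home (id 2, parent_id=1, depth 2).
Iteration 3: join on id=1 -> build (id 1, parent_id=NULL, depth 3).
Iteration 4: parent_id is NULL; no match; recursion stops.
depth values: 0, 1, 2, 3; the maximum is 3.

3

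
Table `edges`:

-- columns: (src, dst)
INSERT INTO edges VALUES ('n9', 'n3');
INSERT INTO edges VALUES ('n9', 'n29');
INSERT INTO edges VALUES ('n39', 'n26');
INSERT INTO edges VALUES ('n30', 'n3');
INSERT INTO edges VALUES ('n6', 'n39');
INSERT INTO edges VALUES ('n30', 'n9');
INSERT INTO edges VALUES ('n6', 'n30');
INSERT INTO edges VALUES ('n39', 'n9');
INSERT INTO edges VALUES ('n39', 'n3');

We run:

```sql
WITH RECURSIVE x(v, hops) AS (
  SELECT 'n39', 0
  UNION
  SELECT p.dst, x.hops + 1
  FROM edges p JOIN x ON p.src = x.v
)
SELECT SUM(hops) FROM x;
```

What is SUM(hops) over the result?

Base: (n39, hops=0).
Iteration 1: edges from {n39} -> (n26, hops=1), (n3, hops=1), (n9, hops=1).
Iteration 2: edges from {n26,n3,n9} -> (n29, hops=2), (n3, hops=2).
Iteration 3: no outgoing edges from {n29,n3}; recursion stops.
SUM(hops) = 0 + 1 + 1 + 1 + 2 + 2 = 7.

7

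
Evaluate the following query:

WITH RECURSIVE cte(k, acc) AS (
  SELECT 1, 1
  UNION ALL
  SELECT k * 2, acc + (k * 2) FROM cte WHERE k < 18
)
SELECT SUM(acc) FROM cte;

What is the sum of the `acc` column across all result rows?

120

Base: k=1, acc=1.
Iteration 1: 1 < 18 holds -> k = 1 * 2 = 2, acc = 1 + 2 = 3.
Iteration 2: 2 < 18 holds -> k = 2 * 2 = 4, acc = 3 + 4 = 7.
Iteration 3: 4 < 18 holds -> k = 4 * 2 = 8, acc = 7 + 8 = 15.
Iteration 4: 8 < 18 holds -> k = 8 * 2 = 16, acc = 15 + 16 = 31.
Iteration 5: 16 < 18 holds -> k = 16 * 2 = 32, acc = 31 + 32 = 63.
Iteration 6: 32 < 18 fails; recursion stops.
SUM(acc) = 1 + 3 + 7 + 15 + 31 + 63 = 120.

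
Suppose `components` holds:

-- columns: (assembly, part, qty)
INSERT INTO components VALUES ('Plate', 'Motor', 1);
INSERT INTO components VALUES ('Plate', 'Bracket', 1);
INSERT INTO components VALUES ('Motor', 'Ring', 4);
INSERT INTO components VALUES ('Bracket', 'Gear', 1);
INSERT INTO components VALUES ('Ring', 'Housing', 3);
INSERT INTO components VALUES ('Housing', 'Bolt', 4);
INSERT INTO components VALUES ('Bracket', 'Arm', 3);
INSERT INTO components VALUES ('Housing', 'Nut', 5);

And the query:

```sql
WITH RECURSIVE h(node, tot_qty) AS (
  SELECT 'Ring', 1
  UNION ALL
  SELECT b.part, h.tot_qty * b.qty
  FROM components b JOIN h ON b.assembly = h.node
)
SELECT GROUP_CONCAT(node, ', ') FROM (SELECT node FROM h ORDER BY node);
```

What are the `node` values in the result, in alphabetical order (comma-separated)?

Base: (Ring, tot_qty=1).
Iteration 1: components of {Ring} -> Housing = 1*3 = 3.
Iteration 2: components of {Housing} -> Bolt = 3*4 = 12, Nut = 3*5 = 15.
Iteration 3: no further components; recursion stops.

Bolt, Housing, Nut, Ring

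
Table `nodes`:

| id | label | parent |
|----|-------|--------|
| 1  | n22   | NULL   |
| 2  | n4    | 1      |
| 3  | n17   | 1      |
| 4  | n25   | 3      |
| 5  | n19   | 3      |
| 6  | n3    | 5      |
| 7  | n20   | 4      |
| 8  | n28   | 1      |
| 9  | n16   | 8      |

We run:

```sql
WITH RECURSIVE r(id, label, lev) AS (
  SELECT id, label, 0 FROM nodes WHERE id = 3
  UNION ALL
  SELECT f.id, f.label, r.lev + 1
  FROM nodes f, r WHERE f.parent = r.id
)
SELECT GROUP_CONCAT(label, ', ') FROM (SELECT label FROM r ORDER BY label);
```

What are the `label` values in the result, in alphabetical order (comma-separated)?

Base: id=3 (n17) at lev 0.
Iteration 1: rows with parent in {3} -> n25 (id 4, lev 1), n19 (id 5, lev 1).
Iteration 2: rows with parent in {4,5} -> n3 (id 6, lev 2), n20 (id 7, lev 2).
Iteration 3: no rows with parent in {6,7}; recursion stops.

n17, n19, n20, n25, n3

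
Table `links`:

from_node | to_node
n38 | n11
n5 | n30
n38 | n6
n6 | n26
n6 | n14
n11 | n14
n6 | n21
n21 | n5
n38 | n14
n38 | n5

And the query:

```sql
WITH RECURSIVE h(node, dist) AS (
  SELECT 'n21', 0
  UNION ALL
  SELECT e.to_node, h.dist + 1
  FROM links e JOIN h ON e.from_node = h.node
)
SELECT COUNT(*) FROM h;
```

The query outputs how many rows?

3

Base: (n21, dist=0).
Iteration 1: edges from {n21} -> (n5, dist=1).
Iteration 2: edges from {n5} -> (n30, dist=2).
Iteration 3: no outgoing edges from {n30}; recursion stops.
Total rows emitted: 3.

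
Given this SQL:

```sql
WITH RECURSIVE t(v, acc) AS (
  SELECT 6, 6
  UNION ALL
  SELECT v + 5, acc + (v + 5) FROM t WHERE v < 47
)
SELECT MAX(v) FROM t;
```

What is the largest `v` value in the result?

Base: v=6, acc=6.
Iteration 1: 6 < 47 holds -> v = 6 + 5 = 11, acc = 6 + 11 = 17.
Iteration 2: 11 < 47 holds -> v = 11 + 5 = 16, acc = 17 + 16 = 33.
Iteration 3: 16 < 47 holds -> v = 16 + 5 = 21, acc = 33 + 21 = 54.
Iteration 4: 21 < 47 holds -> v = 21 + 5 = 26, acc = 54 + 26 = 80.
Iteration 5: 26 < 47 holds -> v = 26 + 5 = 31, acc = 80 + 31 = 111.
Iteration 6: 31 < 47 holds -> v = 31 + 5 = 36, acc = 111 + 36 = 147.
Iteration 7: 36 < 47 holds -> v = 36 + 5 = 41, acc = 147 + 41 = 188.
Iteration 8: 41 < 47 holds -> v = 41 + 5 = 46, acc = 188 + 46 = 234.
Iteration 9: 46 < 47 holds -> v = 46 + 5 = 51, acc = 234 + 51 = 285.
Iteration 10: 51 < 47 fails; recursion stops.
v values: 6, 11, 16, 21, 26, 31, 36, 41, 46, 51; the maximum is 51.

51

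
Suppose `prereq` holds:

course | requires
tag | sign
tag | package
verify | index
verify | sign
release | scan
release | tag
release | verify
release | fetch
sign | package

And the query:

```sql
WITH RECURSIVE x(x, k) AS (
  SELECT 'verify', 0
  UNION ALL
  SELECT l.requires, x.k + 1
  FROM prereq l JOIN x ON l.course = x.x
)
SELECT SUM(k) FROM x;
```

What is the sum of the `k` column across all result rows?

4

Base: (verify, k=0).
Iteration 1: edges from {verify} -> (index, k=1), (sign, k=1).
Iteration 2: edges from {index,sign} -> (package, k=2).
Iteration 3: no outgoing edges from {package}; recursion stops.
SUM(k) = 0 + 1 + 1 + 2 = 4.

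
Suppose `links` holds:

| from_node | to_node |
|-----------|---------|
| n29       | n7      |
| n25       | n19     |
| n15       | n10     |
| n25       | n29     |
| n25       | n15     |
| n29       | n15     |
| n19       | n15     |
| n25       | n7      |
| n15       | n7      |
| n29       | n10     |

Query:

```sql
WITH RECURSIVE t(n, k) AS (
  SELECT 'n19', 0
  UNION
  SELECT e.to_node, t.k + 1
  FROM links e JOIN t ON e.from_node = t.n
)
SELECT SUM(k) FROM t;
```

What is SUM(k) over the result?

Base: (n19, k=0).
Iteration 1: edges from {n19} -> (n15, k=1).
Iteration 2: edges from {n15} -> (n10, k=2), (n7, k=2).
Iteration 3: no outgoing edges from {n10,n7}; recursion stops.
SUM(k) = 0 + 1 + 2 + 2 = 5.

5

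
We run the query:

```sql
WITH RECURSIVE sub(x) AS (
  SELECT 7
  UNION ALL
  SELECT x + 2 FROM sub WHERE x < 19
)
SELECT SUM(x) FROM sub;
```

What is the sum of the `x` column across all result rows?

91

Base: x=7.
Iteration 1: 7 < 19 holds -> x = 7 + 2 = 9.
Iteration 2: 9 < 19 holds -> x = 9 + 2 = 11.
Iteration 3: 11 < 19 holds -> x = 11 + 2 = 13.
Iteration 4: 13 < 19 holds -> x = 13 + 2 = 15.
Iteration 5: 15 < 19 holds -> x = 15 + 2 = 17.
Iteration 6: 17 < 19 holds -> x = 17 + 2 = 19.
Iteration 7: 19 < 19 fails; recursion stops.
SUM(x) = 7 + 9 + 11 + 13 + 15 + 17 + 19 = 91.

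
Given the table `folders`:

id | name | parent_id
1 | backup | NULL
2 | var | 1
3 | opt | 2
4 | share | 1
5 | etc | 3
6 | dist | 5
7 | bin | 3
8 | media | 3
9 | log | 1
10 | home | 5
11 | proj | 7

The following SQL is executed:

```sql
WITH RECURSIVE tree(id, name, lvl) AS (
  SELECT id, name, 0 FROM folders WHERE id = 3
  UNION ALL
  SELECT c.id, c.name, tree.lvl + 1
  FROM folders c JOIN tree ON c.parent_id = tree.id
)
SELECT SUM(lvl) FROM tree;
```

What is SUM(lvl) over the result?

Base: id=3 (opt) at lvl 0.
Iteration 1: rows with parent_id in {3} -> etc (id 5, lvl 1), bin (id 7, lvl 1), media (id 8, lvl 1).
Iteration 2: rows with parent_id in {5,7,8} -> dist (id 6, lvl 2), home (id 10, lvl 2), proj (id 11, lvl 2).
Iteration 3: no rows with parent_id in {6,10,11}; recursion stops.
SUM(lvl) = 0 + 1 + 1 + 1 + 2 + 2 + 2 = 9.

9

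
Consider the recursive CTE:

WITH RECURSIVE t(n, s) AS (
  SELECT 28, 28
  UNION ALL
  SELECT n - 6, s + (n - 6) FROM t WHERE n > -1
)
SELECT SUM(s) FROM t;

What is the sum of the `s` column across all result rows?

Base: n=28, s=28.
Iteration 1: 28 > -1 holds -> n = 28 - 6 = 22, s = 28 + 22 = 50.
Iteration 2: 22 > -1 holds -> n = 22 - 6 = 16, s = 50 + 16 = 66.
Iteration 3: 16 > -1 holds -> n = 16 - 6 = 10, s = 66 + 10 = 76.
Iteration 4: 10 > -1 holds -> n = 10 - 6 = 4, s = 76 + 4 = 80.
Iteration 5: 4 > -1 holds -> n = 4 - 6 = -2, s = 80 + -2 = 78.
Iteration 6: -2 > -1 fails; recursion stops.
SUM(s) = 28 + 50 + 66 + 76 + 80 + 78 = 378.

378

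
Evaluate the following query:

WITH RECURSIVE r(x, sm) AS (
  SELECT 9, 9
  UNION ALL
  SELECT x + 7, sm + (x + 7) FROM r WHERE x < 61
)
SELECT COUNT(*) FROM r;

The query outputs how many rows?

Base: x=9, sm=9.
Iteration 1: 9 < 61 holds -> x = 9 + 7 = 16, sm = 9 + 16 = 25.
Iteration 2: 16 < 61 holds -> x = 16 + 7 = 23, sm = 25 + 23 = 48.
Iteration 3: 23 < 61 holds -> x = 23 + 7 = 30, sm = 48 + 30 = 78.
Iteration 4: 30 < 61 holds -> x = 30 + 7 = 37, sm = 78 + 37 = 115.
Iteration 5: 37 < 61 holds -> x = 37 + 7 = 44, sm = 115 + 44 = 159.
Iteration 6: 44 < 61 holds -> x = 44 + 7 = 51, sm = 159 + 51 = 210.
Iteration 7: 51 < 61 holds -> x = 51 + 7 = 58, sm = 210 + 58 = 268.
Iteration 8: 58 < 61 holds -> x = 58 + 7 = 65, sm = 268 + 65 = 333.
Iteration 9: 65 < 61 fails; recursion stops.
Total rows emitted: 9.

9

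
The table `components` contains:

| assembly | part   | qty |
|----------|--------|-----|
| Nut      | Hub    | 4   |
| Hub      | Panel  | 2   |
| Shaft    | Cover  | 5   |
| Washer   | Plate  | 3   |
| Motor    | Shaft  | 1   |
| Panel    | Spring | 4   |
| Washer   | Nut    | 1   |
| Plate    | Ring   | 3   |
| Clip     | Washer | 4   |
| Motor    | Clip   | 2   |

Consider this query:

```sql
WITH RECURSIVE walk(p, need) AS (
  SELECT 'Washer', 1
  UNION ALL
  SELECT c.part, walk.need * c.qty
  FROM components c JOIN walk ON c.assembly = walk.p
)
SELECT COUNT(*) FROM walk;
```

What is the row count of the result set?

Base: (Washer, need=1).
Iteration 1: components of {Washer} -> Nut = 1*1 = 1, Plate = 1*3 = 3.
Iteration 2: components of {Nut,Plate} -> Hub = 1*4 = 4, Ring = 3*3 = 9.
Iteration 3: components of {Hub,Ring} -> Panel = 4*2 = 8.
Iteration 4: components of {Panel} -> Spring = 8*4 = 32.
Iteration 5: no further components; recursion stops.
Total rows emitted: 7.

7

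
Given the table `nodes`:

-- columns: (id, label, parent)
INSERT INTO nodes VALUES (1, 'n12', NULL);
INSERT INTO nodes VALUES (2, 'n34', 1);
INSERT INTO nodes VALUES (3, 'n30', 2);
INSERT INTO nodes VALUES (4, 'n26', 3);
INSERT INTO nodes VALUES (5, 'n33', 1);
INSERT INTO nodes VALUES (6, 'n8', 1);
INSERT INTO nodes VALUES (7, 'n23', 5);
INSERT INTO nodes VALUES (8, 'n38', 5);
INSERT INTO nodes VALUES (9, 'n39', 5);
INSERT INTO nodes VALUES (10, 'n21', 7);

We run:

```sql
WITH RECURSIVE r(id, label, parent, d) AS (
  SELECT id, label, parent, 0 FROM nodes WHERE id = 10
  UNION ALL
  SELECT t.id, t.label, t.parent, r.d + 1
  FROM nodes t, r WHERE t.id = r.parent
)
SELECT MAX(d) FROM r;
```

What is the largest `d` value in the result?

3

Base: id=10 (n21), parent=7, d 0.
Iteration 1: join on id=7 -> n23 (id 7, parent=5, d 1).
Iteration 2: join on id=5 -> n33 (id 5, parent=1, d 2).
Iteration 3: join on id=1 -> n12 (id 1, parent=NULL, d 3).
Iteration 4: parent is NULL; no match; recursion stops.
d values: 0, 1, 2, 3; the maximum is 3.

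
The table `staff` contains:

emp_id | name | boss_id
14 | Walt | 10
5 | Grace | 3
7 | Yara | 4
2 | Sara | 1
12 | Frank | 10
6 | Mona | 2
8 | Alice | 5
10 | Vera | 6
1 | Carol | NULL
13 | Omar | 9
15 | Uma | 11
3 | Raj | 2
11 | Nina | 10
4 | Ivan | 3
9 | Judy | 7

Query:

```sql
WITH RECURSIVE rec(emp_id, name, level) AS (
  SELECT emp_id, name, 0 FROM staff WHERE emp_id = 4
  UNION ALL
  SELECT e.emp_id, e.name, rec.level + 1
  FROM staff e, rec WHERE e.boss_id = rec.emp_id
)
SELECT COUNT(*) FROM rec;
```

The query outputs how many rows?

Base: emp_id=4 (Ivan) at level 0.
Iteration 1: rows with boss_id in {4} -> Yara (id 7, level 1).
Iteration 2: rows with boss_id in {7} -> Judy (id 9, level 2).
Iteration 3: rows with boss_id in {9} -> Omar (id 13, level 3).
Iteration 4: no rows with boss_id in {13}; recursion stops.
Total rows emitted: 4.

4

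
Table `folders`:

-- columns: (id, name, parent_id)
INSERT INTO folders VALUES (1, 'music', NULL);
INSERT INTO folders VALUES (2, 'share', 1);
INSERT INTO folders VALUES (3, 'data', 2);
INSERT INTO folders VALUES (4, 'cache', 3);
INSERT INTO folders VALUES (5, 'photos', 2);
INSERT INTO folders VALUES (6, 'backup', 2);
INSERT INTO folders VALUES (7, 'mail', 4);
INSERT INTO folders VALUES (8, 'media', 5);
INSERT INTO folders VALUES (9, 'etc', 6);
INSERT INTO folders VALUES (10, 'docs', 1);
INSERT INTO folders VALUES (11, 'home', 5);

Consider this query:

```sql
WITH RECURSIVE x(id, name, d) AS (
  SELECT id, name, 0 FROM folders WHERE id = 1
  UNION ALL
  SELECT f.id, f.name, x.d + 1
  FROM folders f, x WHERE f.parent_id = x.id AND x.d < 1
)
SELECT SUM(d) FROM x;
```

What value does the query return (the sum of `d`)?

2

Base: id=1 (music) at d 0.
Iteration 1: rows with parent_id in {1} -> share (id 2, d 1), docs (id 10, d 1).
Iteration 2: d < 1 fails for all current rows; recursion stops.
SUM(d) = 0 + 1 + 1 = 2.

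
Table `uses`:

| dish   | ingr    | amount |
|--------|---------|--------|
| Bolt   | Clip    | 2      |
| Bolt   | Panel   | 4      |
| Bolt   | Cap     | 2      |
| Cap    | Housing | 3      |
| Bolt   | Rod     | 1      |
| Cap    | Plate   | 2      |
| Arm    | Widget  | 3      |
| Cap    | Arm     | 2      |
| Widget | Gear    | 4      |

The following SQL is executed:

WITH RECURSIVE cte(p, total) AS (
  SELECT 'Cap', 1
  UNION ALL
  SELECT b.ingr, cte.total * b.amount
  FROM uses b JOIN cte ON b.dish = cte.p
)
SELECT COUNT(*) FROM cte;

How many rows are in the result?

Base: (Cap, total=1).
Iteration 1: components of {Cap} -> Arm = 1*2 = 2, Housing = 1*3 = 3, Plate = 1*2 = 2.
Iteration 2: components of {Arm,Housing,Plate} -> Widget = 2*3 = 6.
Iteration 3: components of {Widget} -> Gear = 6*4 = 24.
Iteration 4: no further components; recursion stops.
Total rows emitted: 6.

6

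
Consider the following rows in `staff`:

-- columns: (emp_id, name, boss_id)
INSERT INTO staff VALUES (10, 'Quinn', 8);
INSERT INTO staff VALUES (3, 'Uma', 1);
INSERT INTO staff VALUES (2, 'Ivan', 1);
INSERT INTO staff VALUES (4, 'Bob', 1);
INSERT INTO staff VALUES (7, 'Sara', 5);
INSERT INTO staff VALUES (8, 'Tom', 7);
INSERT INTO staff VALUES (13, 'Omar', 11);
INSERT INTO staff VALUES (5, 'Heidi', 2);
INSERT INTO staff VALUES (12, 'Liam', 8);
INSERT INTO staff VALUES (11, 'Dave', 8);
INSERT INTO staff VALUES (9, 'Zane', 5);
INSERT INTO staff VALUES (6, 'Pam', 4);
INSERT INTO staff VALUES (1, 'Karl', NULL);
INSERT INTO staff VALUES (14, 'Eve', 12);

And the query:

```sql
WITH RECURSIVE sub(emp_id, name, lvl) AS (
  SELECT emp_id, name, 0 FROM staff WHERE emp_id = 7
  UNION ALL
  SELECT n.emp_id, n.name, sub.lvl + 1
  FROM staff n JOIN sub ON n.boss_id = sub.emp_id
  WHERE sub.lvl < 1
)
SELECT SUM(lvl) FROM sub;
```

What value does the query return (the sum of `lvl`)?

Base: emp_id=7 (Sara) at lvl 0.
Iteration 1: rows with boss_id in {7} -> Tom (id 8, lvl 1).
Iteration 2: lvl < 1 fails for all current rows; recursion stops.
SUM(lvl) = 0 + 1 = 1.

1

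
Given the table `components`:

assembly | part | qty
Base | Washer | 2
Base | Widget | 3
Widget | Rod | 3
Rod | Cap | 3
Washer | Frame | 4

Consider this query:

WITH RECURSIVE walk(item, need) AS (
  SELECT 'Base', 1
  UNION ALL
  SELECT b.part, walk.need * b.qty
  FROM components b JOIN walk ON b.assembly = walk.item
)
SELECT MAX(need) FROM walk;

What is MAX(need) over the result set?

Base: (Base, need=1).
Iteration 1: components of {Base} -> Washer = 1*2 = 2, Widget = 1*3 = 3.
Iteration 2: components of {Washer,Widget} -> Frame = 2*4 = 8, Rod = 3*3 = 9.
Iteration 3: components of {Frame,Rod} -> Cap = 9*3 = 27.
Iteration 4: no further components; recursion stops.
need values: 1, 2, 3, 8, 9, 27; the maximum is 27.

27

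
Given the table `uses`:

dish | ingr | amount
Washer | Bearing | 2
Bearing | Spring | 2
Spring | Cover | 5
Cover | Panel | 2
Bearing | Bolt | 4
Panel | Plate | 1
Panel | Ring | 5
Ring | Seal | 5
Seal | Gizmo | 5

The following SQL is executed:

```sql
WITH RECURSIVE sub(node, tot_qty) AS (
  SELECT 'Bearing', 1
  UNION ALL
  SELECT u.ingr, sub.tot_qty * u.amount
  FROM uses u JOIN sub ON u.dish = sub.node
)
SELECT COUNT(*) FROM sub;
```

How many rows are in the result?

Base: (Bearing, tot_qty=1).
Iteration 1: components of {Bearing} -> Bolt = 1*4 = 4, Spring = 1*2 = 2.
Iteration 2: components of {Bolt,Spring} -> Cover = 2*5 = 10.
Iteration 3: components of {Cover} -> Panel = 10*2 = 20.
Iteration 4: components of {Panel} -> Plate = 20*1 = 20, Ring = 20*5 = 100.
Iteration 5: components of {Plate,Ring} -> Seal = 100*5 = 500.
Iteration 6: components of {Seal} -> Gizmo = 500*5 = 2500.
Iteration 7: no further components; recursion stops.
Total rows emitted: 9.

9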